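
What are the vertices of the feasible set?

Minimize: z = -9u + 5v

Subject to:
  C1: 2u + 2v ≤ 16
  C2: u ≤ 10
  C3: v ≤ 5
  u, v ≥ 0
Each vertex is the intersection of two constraint boundaries that also satisfies all remaining constraints:
  u = 0 and v = 0 → (0, 0)
  2u + 2v = 16 and v = 0 → (8, 0)
  2u + 2v = 16 and v = 5 → (3, 5)
  v = 5 and u = 0 → (0, 5)

Vertices: (0, 0), (8, 0), (3, 5), (0, 5)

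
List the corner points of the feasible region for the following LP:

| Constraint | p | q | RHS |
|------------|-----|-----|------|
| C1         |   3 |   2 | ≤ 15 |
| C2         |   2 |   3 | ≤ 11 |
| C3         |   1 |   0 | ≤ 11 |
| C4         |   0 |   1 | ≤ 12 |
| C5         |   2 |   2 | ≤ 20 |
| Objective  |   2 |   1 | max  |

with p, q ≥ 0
Each vertex is the intersection of two constraint boundaries that also satisfies all remaining constraints:
  p = 0 and q = 0 → (0, 0)
  3p + 2q = 15 and q = 0 → (5, 0)
  3p + 2q = 15 and 2p + 3q = 11 → (4.6, 0.6)
  2p + 3q = 11 and p = 0 → (0, 3.667)

Vertices: (0, 0), (5, 0), (4.6, 0.6), (0, 3.667)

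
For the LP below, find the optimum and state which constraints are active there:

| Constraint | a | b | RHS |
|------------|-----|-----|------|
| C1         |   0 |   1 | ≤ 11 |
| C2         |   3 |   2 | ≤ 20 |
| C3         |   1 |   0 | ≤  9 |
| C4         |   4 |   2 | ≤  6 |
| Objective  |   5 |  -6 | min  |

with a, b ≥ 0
Optimal: a = 0, b = 3
Binding: C4, a ≥ 0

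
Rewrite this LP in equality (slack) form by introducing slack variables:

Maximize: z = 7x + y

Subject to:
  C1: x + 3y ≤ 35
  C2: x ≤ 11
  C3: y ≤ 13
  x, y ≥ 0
max z = 7x + y

s.t.
  x + 3y + s1 = 35
  x + s2 = 11
  y + s3 = 13
  x, y, s1, s2, s3 ≥ 0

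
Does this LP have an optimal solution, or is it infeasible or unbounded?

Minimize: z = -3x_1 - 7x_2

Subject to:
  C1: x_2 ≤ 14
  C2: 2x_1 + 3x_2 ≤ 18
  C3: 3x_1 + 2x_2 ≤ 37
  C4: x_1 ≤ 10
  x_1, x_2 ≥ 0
The point (0, 6) satisfies every constraint, so the LP is feasible; the constraints give x_1 ≤ 10 and x_2 ≤ 14, which with x_1, x_2 ≥ 0 keep the feasible region inside a bounded box. A feasible, bounded LP attains a finite optimum at a vertex.

Evaluating z = -3x_1 - 7x_2 at each vertex:
  (0, 0): z = 0
  (9, 0): z = -27
  (0, 6): z = -42

Bounded optimum: z* = -42 at (0, 6).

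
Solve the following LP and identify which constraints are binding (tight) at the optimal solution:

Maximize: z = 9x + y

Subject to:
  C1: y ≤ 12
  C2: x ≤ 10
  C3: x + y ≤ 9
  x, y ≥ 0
Optimal: x = 9, y = 0
Slack at optimum:
  C1: slack = 12
  C2: slack = 1
  C3: slack = 0 (binding)
  x ≥ 0: x = 9
  y ≥ 0: y = 0 (binding)
Binding constraints: C3, y ≥ 0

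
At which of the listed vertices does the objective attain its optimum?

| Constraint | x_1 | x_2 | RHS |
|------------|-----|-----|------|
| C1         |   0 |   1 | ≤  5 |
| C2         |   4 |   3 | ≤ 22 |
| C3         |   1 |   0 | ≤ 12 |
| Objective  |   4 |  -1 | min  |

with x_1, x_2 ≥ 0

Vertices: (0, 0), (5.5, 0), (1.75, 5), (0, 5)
Evaluating z = 4x_1 - x_2 at each vertex:
  (0, 0): z = 0
  (5.5, 0): z = 22
  (1.75, 5): z = 2
  (0, 5): z = -5

The smallest value is z = -5, attained at (0, 5).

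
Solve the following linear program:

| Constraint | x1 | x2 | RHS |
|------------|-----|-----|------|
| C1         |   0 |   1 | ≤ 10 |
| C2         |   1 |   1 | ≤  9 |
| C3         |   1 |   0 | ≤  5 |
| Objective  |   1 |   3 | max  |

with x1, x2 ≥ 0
Each vertex is the intersection of two constraint boundaries that also satisfies all remaining constraints:
  x1 = 0 and x2 = 0 → (0, 0)
  x1 = 5 and x2 = 0 → (5, 0)
  x1 + x2 = 9 and x1 = 5 → (5, 4)
  x1 + x2 = 9 and x1 = 0 → (0, 9)

Evaluating z = x1 + 3x2 at each vertex:
  (0, 0): z = 0
  (5, 0): z = 5
  (5, 4): z = 17
  (0, 9): z = 27

The maximum is at (0, 9) with z = 27.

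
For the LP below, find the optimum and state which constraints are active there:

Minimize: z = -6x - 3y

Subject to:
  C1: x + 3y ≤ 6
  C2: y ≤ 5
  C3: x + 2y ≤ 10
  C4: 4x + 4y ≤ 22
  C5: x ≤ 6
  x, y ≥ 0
Optimal: x = 5.5, y = 0
Slack at optimum:
  C1: slack = 0.5
  C2: slack = 5
  C3: slack = 4.5
  C4: slack = 0 (binding)
  C5: slack = 0.5
  x ≥ 0: x = 5.5
  y ≥ 0: y = 0 (binding)
Binding constraints: C4, y ≥ 0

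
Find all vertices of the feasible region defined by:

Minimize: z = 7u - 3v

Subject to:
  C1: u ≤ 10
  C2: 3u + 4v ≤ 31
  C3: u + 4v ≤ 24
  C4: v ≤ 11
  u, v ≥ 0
Each vertex is the intersection of two constraint boundaries that also satisfies all remaining constraints:
  u = 0 and v = 0 → (0, 0)
  u = 10 and v = 0 → (10, 0)
  u = 10 and 3u + 4v = 31 → (10, 0.25)
  3u + 4v = 31 and u + 4v = 24 → (3.5, 5.125)
  u + 4v = 24 and u = 0 → (0, 6)

Vertices: (0, 0), (10, 0), (10, 0.25), (3.5, 5.125), (0, 6)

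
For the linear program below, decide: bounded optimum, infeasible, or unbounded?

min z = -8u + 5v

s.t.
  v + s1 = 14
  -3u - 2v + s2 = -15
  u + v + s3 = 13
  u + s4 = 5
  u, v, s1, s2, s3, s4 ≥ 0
The point (5, 0) satisfies every constraint, so the LP is feasible; the constraints give u ≤ 5 and v ≤ 14, which with u, v ≥ 0 keep the feasible region inside a bounded box. A feasible, bounded LP attains a finite optimum at a vertex.

Evaluating z = -8u + 5v at each vertex:
  (5, 0): z = -40
  (5, 8): z = 0
  (0, 13): z = 65
  (0, 7.5): z = 37.5

The LP has an optimal solution: (5, 0) with z = -40.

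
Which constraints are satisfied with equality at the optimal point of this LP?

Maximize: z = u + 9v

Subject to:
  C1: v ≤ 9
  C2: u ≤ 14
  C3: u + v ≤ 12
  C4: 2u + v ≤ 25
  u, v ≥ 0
Optimal: u = 3, v = 9
Binding: C1, C3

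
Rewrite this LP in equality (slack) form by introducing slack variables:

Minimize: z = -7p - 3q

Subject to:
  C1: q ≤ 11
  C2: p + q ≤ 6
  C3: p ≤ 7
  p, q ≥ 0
min z = -7p - 3q

s.t.
  q + s1 = 11
  p + q + s2 = 6
  p + s3 = 7
  p, q, s1, s2, s3 ≥ 0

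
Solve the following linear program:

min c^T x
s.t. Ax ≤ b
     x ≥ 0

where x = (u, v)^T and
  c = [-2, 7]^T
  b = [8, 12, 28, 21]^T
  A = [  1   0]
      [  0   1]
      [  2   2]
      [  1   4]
Each vertex is the intersection of two constraint boundaries that also satisfies all remaining constraints:
  u = 0 and v = 0 → (0, 0)
  u = 8 and v = 0 → (8, 0)
  u = 8 and u + 4v = 21 → (8, 3.25)
  u + 4v = 21 and u = 0 → (0, 5.25)

Evaluating z = -2u + 7v at each vertex:
  (0, 0): z = 0
  (8, 0): z = -16
  (8, 3.25): z = 6.75
  (0, 5.25): z = 36.75

The minimum is at (8, 0) with z = -16.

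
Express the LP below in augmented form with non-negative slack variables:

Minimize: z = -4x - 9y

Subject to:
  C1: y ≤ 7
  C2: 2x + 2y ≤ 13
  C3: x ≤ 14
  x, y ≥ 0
min z = -4x - 9y

s.t.
  y + s1 = 7
  2x + 2y + s2 = 13
  x + s3 = 14
  x, y, s1, s2, s3 ≥ 0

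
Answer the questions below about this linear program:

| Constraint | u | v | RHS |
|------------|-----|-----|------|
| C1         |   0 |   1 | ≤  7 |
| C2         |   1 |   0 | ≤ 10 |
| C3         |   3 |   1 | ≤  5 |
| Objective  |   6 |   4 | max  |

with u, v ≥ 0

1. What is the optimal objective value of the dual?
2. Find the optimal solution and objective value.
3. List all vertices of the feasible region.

1. 20 (by strong duality, equal to the primal optimum)
2. u = 0, v = 5, z = 20
3. (0, 0), (1.667, 0), (0, 5)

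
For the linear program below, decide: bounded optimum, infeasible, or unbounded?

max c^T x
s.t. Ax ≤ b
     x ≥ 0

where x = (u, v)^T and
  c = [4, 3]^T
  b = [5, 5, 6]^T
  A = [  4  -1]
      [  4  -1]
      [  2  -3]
Feasible point: (0, 0) satisfies every constraint, so the LP is feasible.
Direction d = (0, 1): for each constraint row a, a·d ≤ 0 —
  (4)(0) + (-1)(1) = -1 ≤ 0
  (4)(0) + (-1)(1) = -1 ≤ 0
  (2)(0) + (-3)(1) = -3 ≤ 0
and d ≥ 0, so (0, 0) + t·d stays feasible for every t ≥ 0. Along this ray z = 4u + 3v changes by 3 per unit t, so z → +∞.

Unbounded — the objective can increase without bound over the feasible region.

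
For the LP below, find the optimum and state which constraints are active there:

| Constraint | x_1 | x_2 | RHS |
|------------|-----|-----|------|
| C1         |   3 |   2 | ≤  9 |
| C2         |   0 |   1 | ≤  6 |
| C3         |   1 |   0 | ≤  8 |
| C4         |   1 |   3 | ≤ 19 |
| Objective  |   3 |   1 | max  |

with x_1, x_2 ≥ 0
Optimal: x_1 = 3, x_2 = 0
Binding: C1, x_2 ≥ 0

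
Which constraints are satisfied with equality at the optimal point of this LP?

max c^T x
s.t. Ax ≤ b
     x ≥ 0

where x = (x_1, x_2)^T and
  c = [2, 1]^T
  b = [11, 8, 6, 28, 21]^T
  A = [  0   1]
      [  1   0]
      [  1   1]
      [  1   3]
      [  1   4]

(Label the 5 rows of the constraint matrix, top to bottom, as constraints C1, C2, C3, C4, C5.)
Optimal: x_1 = 6, x_2 = 0
Slack at optimum:
  C1: slack = 11
  C2: slack = 2
  C3: slack = 0 (binding)
  C4: slack = 22
  C5: slack = 15
  x_1 ≥ 0: x_1 = 6
  x_2 ≥ 0: x_2 = 0 (binding)
Binding constraints: C3, x_2 ≥ 0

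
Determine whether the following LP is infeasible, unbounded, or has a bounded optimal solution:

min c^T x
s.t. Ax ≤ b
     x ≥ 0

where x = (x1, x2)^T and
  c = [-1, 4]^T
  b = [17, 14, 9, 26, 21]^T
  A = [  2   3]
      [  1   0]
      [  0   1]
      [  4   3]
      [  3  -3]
The point (6.5, 0) satisfies every constraint, so the LP is feasible; the constraints give x1 ≤ 14 and x2 ≤ 9, which with x1, x2 ≥ 0 keep the feasible region inside a bounded box. A feasible, bounded LP attains a finite optimum at a vertex.

Bounded optimum: z* = -6.5 at (6.5, 0).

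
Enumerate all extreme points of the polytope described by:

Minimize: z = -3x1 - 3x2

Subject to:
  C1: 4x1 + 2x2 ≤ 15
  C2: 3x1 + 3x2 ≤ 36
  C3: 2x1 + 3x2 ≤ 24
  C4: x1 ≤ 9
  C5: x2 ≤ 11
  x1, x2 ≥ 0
Each vertex is the intersection of two constraint boundaries that also satisfies all remaining constraints:
  x1 = 0 and x2 = 0 → (0, 0)
  4x1 + 2x2 = 15 and x2 = 0 → (3.75, 0)
  4x1 + 2x2 = 15 and x1 = 0 → (0, 7.5)

Vertices: (0, 0), (3.75, 0), (0, 7.5)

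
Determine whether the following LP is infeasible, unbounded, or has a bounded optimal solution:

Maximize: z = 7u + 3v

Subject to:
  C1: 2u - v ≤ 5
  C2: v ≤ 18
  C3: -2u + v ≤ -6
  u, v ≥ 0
C1 requires 2u - v ≤ 5, while C3 (-2u + v ≤ -6) is equivalent to 2u - v ≥ 6. Together they would need 6 ≤ 2u - v ≤ 5, which is impossible since 6 > 5. No point satisfies all constraints.

The feasible region is empty; the LP is infeasible.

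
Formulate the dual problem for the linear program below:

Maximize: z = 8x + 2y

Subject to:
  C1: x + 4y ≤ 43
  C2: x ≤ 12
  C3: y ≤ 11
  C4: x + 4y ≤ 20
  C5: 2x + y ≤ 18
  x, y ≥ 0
Minimize: z = 43y1 + 12y2 + 11y3 + 20y4 + 18y5

Subject to:
  C1: -y1 - y2 - y4 - 2y5 ≤ -8
  C2: -4y1 - y3 - 4y4 - y5 ≤ -2
  y1, y2, y3, y4, y5 ≥ 0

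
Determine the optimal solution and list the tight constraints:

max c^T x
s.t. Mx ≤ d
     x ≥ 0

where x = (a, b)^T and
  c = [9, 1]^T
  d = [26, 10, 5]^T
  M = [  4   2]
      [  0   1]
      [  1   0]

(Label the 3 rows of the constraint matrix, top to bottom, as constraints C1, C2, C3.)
Optimal: a = 5, b = 3
Slack at optimum:
  C1: slack = 0 (binding)
  C2: slack = 7
  C3: slack = 0 (binding)
  a ≥ 0: a = 5
  b ≥ 0: b = 3
Binding constraints: C1, C3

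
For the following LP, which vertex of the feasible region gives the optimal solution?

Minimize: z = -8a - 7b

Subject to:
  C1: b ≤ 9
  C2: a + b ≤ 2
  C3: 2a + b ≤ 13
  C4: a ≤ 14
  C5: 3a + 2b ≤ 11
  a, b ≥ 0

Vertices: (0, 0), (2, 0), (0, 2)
Evaluating z = -8a - 7b at each vertex:
  (0, 0): z = 0
  (2, 0): z = -16
  (0, 2): z = -14

The smallest value is z = -16, attained at (2, 0).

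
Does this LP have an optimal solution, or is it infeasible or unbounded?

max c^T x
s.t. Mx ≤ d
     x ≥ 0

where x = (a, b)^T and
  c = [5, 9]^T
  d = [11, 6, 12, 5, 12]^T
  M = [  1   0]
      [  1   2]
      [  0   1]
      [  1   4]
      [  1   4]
The point (5, 0) satisfies every constraint, so the LP is feasible; the constraints give a ≤ 11 and b ≤ 12, which with a, b ≥ 0 keep the feasible region inside a bounded box. A feasible, bounded LP attains a finite optimum at a vertex.

Evaluating z = 5a + 9b at each vertex:
  (0, 0): z = 0
  (5, 0): z = 25
  (0, 1.25): z = 11.25

Bounded optimum: z* = 25 at (5, 0).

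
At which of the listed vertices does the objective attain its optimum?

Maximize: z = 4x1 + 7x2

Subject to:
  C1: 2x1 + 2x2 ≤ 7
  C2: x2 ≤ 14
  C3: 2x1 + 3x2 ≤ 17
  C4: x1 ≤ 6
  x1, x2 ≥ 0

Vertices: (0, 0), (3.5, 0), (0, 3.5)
Evaluating z = 4x1 + 7x2 at each vertex:
  (0, 0): z = 0
  (3.5, 0): z = 14
  (0, 3.5): z = 24.5

The largest value is z = 24.5, attained at (0, 3.5).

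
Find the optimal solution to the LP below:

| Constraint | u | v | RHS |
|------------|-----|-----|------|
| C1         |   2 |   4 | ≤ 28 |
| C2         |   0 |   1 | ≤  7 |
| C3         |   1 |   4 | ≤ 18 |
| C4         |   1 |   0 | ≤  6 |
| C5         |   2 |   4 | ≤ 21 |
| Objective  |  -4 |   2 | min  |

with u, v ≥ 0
u = 6, v = 0, z = -24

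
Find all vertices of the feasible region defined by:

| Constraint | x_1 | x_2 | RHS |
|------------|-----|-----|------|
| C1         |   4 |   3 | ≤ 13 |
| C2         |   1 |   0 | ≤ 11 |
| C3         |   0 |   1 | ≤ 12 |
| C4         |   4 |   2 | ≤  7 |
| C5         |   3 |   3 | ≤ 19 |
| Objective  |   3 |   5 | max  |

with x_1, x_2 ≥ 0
Each vertex is the intersection of two constraint boundaries that also satisfies all remaining constraints:
  x_1 = 0 and x_2 = 0 → (0, 0)
  4x_1 + 2x_2 = 7 and x_2 = 0 → (1.75, 0)
  4x_1 + 2x_2 = 7 and x_1 = 0 → (0, 3.5)

Vertices: (0, 0), (1.75, 0), (0, 3.5)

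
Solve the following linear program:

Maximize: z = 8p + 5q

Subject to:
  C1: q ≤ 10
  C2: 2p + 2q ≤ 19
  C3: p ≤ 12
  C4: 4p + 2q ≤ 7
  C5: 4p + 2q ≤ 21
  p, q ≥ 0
Each vertex is the intersection of two constraint boundaries that also satisfies all remaining constraints:
  p = 0 and q = 0 → (0, 0)
  4p + 2q = 7 and q = 0 → (1.75, 0)
  4p + 2q = 7 and p = 0 → (0, 3.5)

Evaluating z = 8p + 5q at each vertex:
  (0, 0): z = 0
  (1.75, 0): z = 14
  (0, 3.5): z = 17.5

The maximum is at (0, 3.5) with z = 17.5.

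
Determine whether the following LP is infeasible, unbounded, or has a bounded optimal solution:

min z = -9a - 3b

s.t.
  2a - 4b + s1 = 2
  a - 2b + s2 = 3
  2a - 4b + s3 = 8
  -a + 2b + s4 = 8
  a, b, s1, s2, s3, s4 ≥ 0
Feasible point: (0, 0) satisfies every constraint, so the LP is feasible.
Direction d = (2, 1): for each constraint row a, a·d ≤ 0 —
  (2)(2) + (-4)(1) = 0 ≤ 0
  (1)(2) + (-2)(1) = 0 ≤ 0
  (2)(2) + (-4)(1) = 0 ≤ 0
  (-1)(2) + (2)(1) = 0 ≤ 0
and d ≥ 0, so (0, 0) + t·d stays feasible for every t ≥ 0. Along this ray z = -9a - 3b changes by -21 per unit t, so z → −∞.

Unbounded — the objective can decrease without bound over the feasible region.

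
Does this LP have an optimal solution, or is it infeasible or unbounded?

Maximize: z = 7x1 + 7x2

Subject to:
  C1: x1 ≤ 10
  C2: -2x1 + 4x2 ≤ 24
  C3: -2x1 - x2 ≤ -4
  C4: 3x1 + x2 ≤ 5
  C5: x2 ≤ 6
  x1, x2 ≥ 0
The point (0, 5) satisfies every constraint, so the LP is feasible; the constraints give x1 ≤ 10 and x2 ≤ 6, which with x1, x2 ≥ 0 keep the feasible region inside a bounded box. A feasible, bounded LP attains a finite optimum at a vertex.

Bounded optimum: z* = 35 at (0, 5).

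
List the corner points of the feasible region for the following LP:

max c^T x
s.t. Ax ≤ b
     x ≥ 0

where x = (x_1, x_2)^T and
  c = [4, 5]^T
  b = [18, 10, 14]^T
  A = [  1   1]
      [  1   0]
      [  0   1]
Each vertex is the intersection of two constraint boundaries that also satisfies all remaining constraints:
  x_1 = 0 and x_2 = 0 → (0, 0)
  x_1 = 10 and x_2 = 0 → (10, 0)
  x_1 + x_2 = 18 and x_1 = 10 → (10, 8)
  x_1 + x_2 = 18 and x_2 = 14 → (4, 14)
  x_2 = 14 and x_1 = 0 → (0, 14)

Vertices: (0, 0), (10, 0), (10, 8), (4, 14), (0, 14)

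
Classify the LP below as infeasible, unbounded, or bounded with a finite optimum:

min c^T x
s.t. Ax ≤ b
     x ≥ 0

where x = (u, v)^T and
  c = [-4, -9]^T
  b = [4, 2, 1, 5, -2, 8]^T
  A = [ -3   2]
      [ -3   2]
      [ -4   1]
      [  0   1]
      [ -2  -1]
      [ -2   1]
Feasible point: (1, 0) satisfies every constraint, so the LP is feasible.
Direction d = (1, 0): for each constraint row a, a·d ≤ 0 —
  (-3)(1) + (2)(0) = -3 ≤ 0
  (-3)(1) + (2)(0) = -3 ≤ 0
  (-4)(1) + (1)(0) = -4 ≤ 0
  (0)(1) + (1)(0) = 0 ≤ 0
  (-2)(1) + (-1)(0) = -2 ≤ 0
  (-2)(1) + (1)(0) = -2 ≤ 0
and d ≥ 0, so (1, 0) + t·d stays feasible for every t ≥ 0. Along this ray z = -4u - 9v changes by -4 per unit t, so z → −∞.

Unbounded: there is a feasible ray along which z → −∞.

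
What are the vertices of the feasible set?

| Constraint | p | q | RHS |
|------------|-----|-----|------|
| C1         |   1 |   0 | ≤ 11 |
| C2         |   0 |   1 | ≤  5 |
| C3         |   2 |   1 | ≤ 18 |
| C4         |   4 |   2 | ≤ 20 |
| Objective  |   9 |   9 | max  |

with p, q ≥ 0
Each vertex is the intersection of two constraint boundaries that also satisfies all remaining constraints:
  p = 0 and q = 0 → (0, 0)
  4p + 2q = 20 and q = 0 → (5, 0)
  q = 5 and 4p + 2q = 20 → (2.5, 5)
  q = 5 and p = 0 → (0, 5)

Vertices: (0, 0), (5, 0), (2.5, 5), (0, 5)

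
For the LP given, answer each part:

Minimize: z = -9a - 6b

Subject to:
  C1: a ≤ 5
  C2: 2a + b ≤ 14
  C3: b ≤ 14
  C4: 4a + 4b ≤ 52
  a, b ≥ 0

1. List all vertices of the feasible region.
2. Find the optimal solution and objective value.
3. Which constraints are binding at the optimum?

1. (0, 0), (5, 0), (5, 4), (1, 12), (0, 13)
2. a = 1, b = 12, z = -81
3. C2, C4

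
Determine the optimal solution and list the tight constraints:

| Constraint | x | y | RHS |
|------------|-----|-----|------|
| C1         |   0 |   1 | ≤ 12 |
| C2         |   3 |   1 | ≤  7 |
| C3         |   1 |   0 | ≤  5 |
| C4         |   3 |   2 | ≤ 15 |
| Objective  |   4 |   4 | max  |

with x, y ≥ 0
Optimal: x = 0, y = 7
Slack at optimum:
  C1: slack = 5
  C2: slack = 0 (binding)
  C3: slack = 5
  C4: slack = 1
  x ≥ 0: x = 0 (binding)
  y ≥ 0: y = 7
Binding constraints: C2, x ≥ 0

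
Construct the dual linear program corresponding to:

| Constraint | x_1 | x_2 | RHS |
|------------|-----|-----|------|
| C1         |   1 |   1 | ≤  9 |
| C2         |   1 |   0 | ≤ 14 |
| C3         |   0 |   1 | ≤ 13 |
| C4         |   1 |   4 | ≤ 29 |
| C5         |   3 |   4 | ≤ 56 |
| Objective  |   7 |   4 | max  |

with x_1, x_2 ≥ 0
Minimize: z = 9y1 + 14y2 + 13y3 + 29y4 + 56y5

Subject to:
  C1: -y1 - y2 - y4 - 3y5 ≤ -7
  C2: -y1 - y3 - 4y4 - 4y5 ≤ -4
  y1, y2, y3, y4, y5 ≥ 0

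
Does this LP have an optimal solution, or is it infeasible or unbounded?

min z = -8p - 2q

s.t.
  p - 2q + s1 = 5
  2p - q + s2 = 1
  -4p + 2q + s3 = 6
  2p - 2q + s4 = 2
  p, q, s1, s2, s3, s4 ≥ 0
Feasible point: (0, 0) satisfies every constraint, so the LP is feasible.
Direction d = (1, 2): for each constraint row a, a·d ≤ 0 —
  (1)(1) + (-2)(2) = -3 ≤ 0
  (2)(1) + (-1)(2) = 0 ≤ 0
  (-4)(1) + (2)(2) = 0 ≤ 0
  (2)(1) + (-2)(2) = -2 ≤ 0
and d ≥ 0, so (0, 0) + t·d stays feasible for every t ≥ 0. Along this ray z = -8p - 2q changes by -12 per unit t, so z → −∞.

Unbounded: there is a feasible ray along which z → −∞.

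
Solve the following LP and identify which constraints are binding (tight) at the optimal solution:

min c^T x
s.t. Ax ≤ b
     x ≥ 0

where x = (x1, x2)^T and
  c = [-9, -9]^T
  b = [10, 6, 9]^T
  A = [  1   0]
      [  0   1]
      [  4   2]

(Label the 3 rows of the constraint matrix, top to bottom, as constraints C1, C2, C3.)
Optimal: x1 = 0, x2 = 4.5
Slack at optimum:
  C1: slack = 10
  C2: slack = 1.5
  C3: slack = 0 (binding)
  x1 ≥ 0: x1 = 0 (binding)
  x2 ≥ 0: x2 = 4.5
Binding constraints: C3, x1 ≥ 0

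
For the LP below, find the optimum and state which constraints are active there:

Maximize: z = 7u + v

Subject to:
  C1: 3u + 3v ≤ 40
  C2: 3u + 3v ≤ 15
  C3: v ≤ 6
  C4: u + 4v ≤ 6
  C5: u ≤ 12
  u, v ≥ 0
Optimal: u = 5, v = 0
Binding: C2, v ≥ 0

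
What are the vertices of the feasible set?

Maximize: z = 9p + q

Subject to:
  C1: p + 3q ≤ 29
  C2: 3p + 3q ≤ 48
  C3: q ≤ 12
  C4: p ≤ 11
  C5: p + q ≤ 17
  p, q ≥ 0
Each vertex is the intersection of two constraint boundaries that also satisfies all remaining constraints:
  p = 0 and q = 0 → (0, 0)
  p = 11 and q = 0 → (11, 0)
  3p + 3q = 48 and p = 11 → (11, 5)
  p + 3q = 29 and 3p + 3q = 48 → (9.5, 6.5)
  p + 3q = 29 and p = 0 → (0, 9.667)

Vertices: (0, 0), (11, 0), (11, 5), (9.5, 6.5), (0, 9.667)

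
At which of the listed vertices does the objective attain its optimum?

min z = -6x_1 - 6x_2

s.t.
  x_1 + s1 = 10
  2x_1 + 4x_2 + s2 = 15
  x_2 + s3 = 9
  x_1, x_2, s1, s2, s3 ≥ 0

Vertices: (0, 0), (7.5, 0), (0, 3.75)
Evaluating z = -6x_1 - 6x_2 at each vertex:
  (0, 0): z = 0
  (7.5, 0): z = -45
  (0, 3.75): z = -22.5

The smallest value is z = -45, attained at (7.5, 0).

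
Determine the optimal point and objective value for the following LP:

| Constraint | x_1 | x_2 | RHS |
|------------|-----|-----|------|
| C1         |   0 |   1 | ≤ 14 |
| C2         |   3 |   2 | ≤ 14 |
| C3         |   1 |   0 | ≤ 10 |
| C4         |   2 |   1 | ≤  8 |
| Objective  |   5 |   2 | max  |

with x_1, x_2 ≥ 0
Each vertex is the intersection of two constraint boundaries that also satisfies all remaining constraints:
  x_1 = 0 and x_2 = 0 → (0, 0)
  2x_1 + x_2 = 8 and x_2 = 0 → (4, 0)
  3x_1 + 2x_2 = 14 and 2x_1 + x_2 = 8 → (2, 4)
  3x_1 + 2x_2 = 14 and x_1 = 0 → (0, 7)

Evaluating z = 5x_1 + 2x_2 at each vertex:
  (0, 0): z = 0
  (4, 0): z = 20
  (2, 4): z = 18
  (0, 7): z = 14

The maximum is at (4, 0) with z = 20.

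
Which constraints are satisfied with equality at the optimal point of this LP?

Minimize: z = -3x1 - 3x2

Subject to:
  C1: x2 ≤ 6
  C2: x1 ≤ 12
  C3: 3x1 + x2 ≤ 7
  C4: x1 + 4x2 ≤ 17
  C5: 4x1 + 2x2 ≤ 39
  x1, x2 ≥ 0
Optimal: x1 = 1, x2 = 4
Binding: C3, C4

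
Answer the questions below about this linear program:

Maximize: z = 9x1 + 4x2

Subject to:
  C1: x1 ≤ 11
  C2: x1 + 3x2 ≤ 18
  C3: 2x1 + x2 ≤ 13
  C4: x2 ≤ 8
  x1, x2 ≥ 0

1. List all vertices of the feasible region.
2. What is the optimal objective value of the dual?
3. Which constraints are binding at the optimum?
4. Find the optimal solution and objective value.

1. (0, 0), (6.5, 0), (4.2, 4.6), (0, 6)
2. 58.5 (by strong duality, equal to the primal optimum)
3. C3, x2 ≥ 0
4. x1 = 6.5, x2 = 0, z = 58.5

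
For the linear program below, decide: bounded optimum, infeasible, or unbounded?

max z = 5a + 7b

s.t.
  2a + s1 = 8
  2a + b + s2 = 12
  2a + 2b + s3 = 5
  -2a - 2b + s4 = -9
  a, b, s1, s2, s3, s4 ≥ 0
The row 2a + 2b + s3 = 5 with s3 ≥ 0 requires 2a + 2b ≤ 5, while the row -2a - 2b + s4 = -9 with s4 ≥ 0 is equivalent to 2a + 2b ≥ 9. Together they would need 9 ≤ 2a + 2b ≤ 5, which is impossible since 9 > 5. No point satisfies all constraints.

Infeasible — the constraint set is empty.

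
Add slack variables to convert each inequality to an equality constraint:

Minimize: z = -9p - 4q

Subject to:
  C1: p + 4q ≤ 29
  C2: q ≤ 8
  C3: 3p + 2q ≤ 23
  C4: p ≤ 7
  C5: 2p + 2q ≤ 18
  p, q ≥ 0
min z = -9p - 4q

s.t.
  p + 4q + s1 = 29
  q + s2 = 8
  3p + 2q + s3 = 23
  p + s4 = 7
  2p + 2q + s5 = 18
  p, q, s1, s2, s3, s4, s5 ≥ 0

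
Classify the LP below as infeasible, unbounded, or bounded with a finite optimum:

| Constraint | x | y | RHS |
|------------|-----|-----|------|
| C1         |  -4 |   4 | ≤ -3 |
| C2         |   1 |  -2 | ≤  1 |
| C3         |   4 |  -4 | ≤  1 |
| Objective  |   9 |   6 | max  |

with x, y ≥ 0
C3 requires 4x - 4y ≤ 1, while C1 (-4x + 4y ≤ -3) is equivalent to 4x - 4y ≥ 3. Together they would need 3 ≤ 4x - 4y ≤ 1, which is impossible since 3 > 1. No point satisfies all constraints.

Infeasible: no point satisfies all constraints simultaneously.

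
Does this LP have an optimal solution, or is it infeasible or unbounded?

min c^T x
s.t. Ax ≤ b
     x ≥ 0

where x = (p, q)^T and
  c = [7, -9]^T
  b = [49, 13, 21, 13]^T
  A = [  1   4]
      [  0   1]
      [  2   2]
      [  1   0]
The point (0, 10.5) satisfies every constraint, so the LP is feasible; the constraints give p ≤ 13 and q ≤ 13, which with p, q ≥ 0 keep the feasible region inside a bounded box. A feasible, bounded LP attains a finite optimum at a vertex.

Evaluating z = 7p - 9q at each vertex:
  (0, 0): z = 0
  (10.5, 0): z = 73.5
  (0, 10.5): z = -94.5

Feasible with finite optimum z* = -94.5 at (0, 10.5).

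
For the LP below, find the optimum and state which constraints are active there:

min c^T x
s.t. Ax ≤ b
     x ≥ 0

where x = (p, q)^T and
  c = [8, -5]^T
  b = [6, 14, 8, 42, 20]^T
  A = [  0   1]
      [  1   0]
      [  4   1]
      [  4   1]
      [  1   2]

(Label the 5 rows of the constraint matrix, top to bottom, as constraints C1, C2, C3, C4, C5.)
Optimal: p = 0, q = 6
Slack at optimum:
  C1: slack = 0 (binding)
  C2: slack = 14
  C3: slack = 2
  C4: slack = 36
  C5: slack = 8
  p ≥ 0: p = 0 (binding)
  q ≥ 0: q = 6
Binding constraints: C1, p ≥ 0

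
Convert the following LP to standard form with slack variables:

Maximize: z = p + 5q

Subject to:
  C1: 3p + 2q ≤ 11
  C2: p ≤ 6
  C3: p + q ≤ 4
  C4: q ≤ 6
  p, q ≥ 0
max z = p + 5q

s.t.
  3p + 2q + s1 = 11
  p + s2 = 6
  p + q + s3 = 4
  q + s4 = 6
  p, q, s1, s2, s3, s4 ≥ 0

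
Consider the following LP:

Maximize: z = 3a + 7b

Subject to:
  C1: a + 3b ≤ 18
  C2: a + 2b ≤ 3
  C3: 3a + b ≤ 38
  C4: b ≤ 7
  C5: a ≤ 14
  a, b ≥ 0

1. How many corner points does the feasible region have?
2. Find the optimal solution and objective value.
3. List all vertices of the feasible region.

1. 3
2. a = 0, b = 1.5, z = 10.5
3. (0, 0), (3, 0), (0, 1.5)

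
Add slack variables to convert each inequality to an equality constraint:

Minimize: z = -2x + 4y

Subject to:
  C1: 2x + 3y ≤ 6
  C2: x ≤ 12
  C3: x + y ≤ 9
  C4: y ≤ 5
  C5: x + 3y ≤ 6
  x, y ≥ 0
min z = -2x + 4y

s.t.
  2x + 3y + s1 = 6
  x + s2 = 12
  x + y + s3 = 9
  y + s4 = 5
  x + 3y + s5 = 6
  x, y, s1, s2, s3, s4, s5 ≥ 0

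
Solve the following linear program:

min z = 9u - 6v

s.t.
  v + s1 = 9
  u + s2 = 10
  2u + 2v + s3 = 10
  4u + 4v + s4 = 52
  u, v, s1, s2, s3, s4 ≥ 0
u = 0, v = 5, z = -30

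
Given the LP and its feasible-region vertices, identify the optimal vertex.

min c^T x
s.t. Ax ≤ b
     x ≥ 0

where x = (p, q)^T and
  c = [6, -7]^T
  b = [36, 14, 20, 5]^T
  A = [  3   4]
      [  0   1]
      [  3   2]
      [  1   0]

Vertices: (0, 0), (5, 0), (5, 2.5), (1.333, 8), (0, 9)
Evaluating z = 6p - 7q at each vertex:
  (0, 0): z = 0
  (5, 0): z = 30
  (5, 2.5): z = 12.5
  (1.333, 8): z = -48
  (0, 9): z = -63

The smallest value is z = -63, attained at (0, 9).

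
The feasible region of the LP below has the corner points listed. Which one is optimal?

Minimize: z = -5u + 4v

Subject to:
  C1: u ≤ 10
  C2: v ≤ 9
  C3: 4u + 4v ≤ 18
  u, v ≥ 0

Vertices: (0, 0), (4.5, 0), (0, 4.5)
Evaluating z = -5u + 4v at each vertex:
  (0, 0): z = 0
  (4.5, 0): z = -22.5
  (0, 4.5): z = 18

The smallest value is z = -22.5, attained at (4.5, 0).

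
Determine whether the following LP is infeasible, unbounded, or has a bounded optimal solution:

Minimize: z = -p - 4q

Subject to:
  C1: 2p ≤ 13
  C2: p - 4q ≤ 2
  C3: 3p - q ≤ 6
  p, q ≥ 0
Feasible point: (0, 0) satisfies every constraint, so the LP is feasible.
Direction d = (0, 1): for each constraint row a, a·d ≤ 0 —
  (2)(0) + (0)(1) = 0 ≤ 0
  (1)(0) + (-4)(1) = -4 ≤ 0
  (3)(0) + (-1)(1) = -1 ≤ 0
and d ≥ 0, so (0, 0) + t·d stays feasible for every t ≥ 0. Along this ray z = -p - 4q changes by -4 per unit t, so z → −∞.

The LP is unbounded; z can be made arbitrarily small.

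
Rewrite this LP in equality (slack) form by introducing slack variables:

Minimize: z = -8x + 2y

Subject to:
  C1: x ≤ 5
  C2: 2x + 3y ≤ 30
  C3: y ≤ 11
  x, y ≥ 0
min z = -8x + 2y

s.t.
  x + s1 = 5
  2x + 3y + s2 = 30
  y + s3 = 11
  x, y, s1, s2, s3 ≥ 0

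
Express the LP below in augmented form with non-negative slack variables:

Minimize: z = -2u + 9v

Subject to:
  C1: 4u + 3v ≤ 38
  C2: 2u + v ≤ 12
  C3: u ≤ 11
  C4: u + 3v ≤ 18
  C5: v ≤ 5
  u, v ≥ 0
min z = -2u + 9v

s.t.
  4u + 3v + s1 = 38
  2u + v + s2 = 12
  u + s3 = 11
  u + 3v + s4 = 18
  v + s5 = 5
  u, v, s1, s2, s3, s4, s5 ≥ 0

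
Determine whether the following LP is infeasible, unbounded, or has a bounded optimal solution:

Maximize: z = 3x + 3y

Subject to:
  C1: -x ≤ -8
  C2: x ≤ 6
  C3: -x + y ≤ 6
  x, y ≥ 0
C2 requires x ≤ 6, while C1 (-x ≤ -8) is equivalent to x ≥ 8. Together they would need 8 ≤ x ≤ 6, which is impossible since 8 > 6. No point satisfies all constraints.

Infeasible — the constraint set is empty.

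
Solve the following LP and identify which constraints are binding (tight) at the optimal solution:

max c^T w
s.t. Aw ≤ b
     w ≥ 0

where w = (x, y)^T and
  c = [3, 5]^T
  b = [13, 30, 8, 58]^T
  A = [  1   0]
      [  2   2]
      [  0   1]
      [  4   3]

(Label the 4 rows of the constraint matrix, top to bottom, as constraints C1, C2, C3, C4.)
Optimal: x = 7, y = 8
Slack at optimum:
  C1: slack = 6
  C2: slack = 0 (binding)
  C3: slack = 0 (binding)
  C4: slack = 6
  x ≥ 0: x = 7
  y ≥ 0: y = 8
Binding constraints: C2, C3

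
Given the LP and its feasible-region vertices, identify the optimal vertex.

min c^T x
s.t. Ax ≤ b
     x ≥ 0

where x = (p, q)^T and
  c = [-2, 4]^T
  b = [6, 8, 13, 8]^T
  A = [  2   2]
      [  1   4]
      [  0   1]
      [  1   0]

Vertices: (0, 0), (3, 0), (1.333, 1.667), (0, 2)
Evaluating z = -2p + 4q at each vertex:
  (0, 0): z = 0
  (3, 0): z = -6
  (1.333, 1.667): z = 4
  (0, 2): z = 8

The smallest value is z = -6, attained at (3, 0).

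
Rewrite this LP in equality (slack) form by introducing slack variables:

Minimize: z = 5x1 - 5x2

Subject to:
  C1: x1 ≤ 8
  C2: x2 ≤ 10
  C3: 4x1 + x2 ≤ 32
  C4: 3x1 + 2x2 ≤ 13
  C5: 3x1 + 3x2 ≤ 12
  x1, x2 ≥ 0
min z = 5x1 - 5x2

s.t.
  x1 + s1 = 8
  x2 + s2 = 10
  4x1 + x2 + s3 = 32
  3x1 + 2x2 + s4 = 13
  3x1 + 3x2 + s5 = 12
  x1, x2, s1, s2, s3, s4, s5 ≥ 0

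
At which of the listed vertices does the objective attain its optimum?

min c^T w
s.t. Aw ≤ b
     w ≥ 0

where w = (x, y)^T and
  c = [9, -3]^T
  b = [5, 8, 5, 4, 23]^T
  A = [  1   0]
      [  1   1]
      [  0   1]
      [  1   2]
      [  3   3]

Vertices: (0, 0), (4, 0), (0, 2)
(0, 2) with z = -6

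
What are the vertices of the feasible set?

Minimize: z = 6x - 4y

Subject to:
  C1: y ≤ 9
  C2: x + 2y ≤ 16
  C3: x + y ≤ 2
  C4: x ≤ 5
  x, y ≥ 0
Each vertex is the intersection of two constraint boundaries that also satisfies all remaining constraints:
  x = 0 and y = 0 → (0, 0)
  x + y = 2 and y = 0 → (2, 0)
  x + y = 2 and x = 0 → (0, 2)

Vertices: (0, 0), (2, 0), (0, 2)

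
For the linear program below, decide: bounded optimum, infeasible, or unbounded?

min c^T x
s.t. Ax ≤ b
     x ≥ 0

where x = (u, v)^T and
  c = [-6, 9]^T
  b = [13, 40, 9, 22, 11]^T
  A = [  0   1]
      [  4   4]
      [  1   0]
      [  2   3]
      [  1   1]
The point (9, 0) satisfies every constraint, so the LP is feasible; the constraints give u ≤ 9 and v ≤ 13, which with u, v ≥ 0 keep the feasible region inside a bounded box. A feasible, bounded LP attains a finite optimum at a vertex.

Evaluating z = -6u + 9v at each vertex:
  (0, 0): z = 0
  (9, 0): z = -54
  (9, 1): z = -45
  (8, 2): z = -30
  (0, 7.333): z = 66

The LP has an optimal solution: (9, 0) with z = -54.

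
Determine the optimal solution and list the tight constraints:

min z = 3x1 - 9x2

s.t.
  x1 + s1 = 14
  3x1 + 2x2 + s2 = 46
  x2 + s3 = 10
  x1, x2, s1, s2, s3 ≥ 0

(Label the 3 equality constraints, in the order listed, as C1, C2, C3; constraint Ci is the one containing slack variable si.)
Optimal: x1 = 0, x2 = 10
Slack at optimum:
  C1: slack = 14
  C2: slack = 26
  C3: slack = 0 (binding)
  x1 ≥ 0: x1 = 0 (binding)
  x2 ≥ 0: x2 = 10
Binding constraints: C3, x1 ≥ 0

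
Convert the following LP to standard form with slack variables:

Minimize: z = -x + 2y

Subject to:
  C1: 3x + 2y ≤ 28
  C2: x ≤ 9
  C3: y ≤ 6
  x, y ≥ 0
min z = -x + 2y

s.t.
  3x + 2y + s1 = 28
  x + s2 = 9
  y + s3 = 6
  x, y, s1, s2, s3 ≥ 0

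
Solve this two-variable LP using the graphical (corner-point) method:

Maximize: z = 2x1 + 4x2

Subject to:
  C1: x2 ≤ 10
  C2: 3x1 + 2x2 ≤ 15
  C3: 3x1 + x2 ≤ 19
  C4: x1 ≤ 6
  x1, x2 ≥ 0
Each vertex is the intersection of two constraint boundaries that also satisfies all remaining constraints:
  x1 = 0 and x2 = 0 → (0, 0)
  3x1 + 2x2 = 15 and x2 = 0 → (5, 0)
  3x1 + 2x2 = 15 and x1 = 0 → (0, 7.5)

Evaluating z = 2x1 + 4x2 at each vertex:
  (0, 0): z = 0
  (5, 0): z = 10
  (0, 7.5): z = 30

The maximum is at (0, 7.5) with z = 30.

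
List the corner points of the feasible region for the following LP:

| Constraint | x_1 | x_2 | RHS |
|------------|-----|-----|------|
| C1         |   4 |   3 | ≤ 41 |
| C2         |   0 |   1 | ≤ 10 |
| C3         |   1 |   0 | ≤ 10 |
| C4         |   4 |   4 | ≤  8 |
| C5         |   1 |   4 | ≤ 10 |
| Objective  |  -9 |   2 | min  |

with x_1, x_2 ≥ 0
Each vertex is the intersection of two constraint boundaries that also satisfies all remaining constraints:
  x_1 = 0 and x_2 = 0 → (0, 0)
  4x_1 + 4x_2 = 8 and x_2 = 0 → (2, 0)
  4x_1 + 4x_2 = 8 and x_1 = 0 → (0, 2)

Vertices: (0, 0), (2, 0), (0, 2)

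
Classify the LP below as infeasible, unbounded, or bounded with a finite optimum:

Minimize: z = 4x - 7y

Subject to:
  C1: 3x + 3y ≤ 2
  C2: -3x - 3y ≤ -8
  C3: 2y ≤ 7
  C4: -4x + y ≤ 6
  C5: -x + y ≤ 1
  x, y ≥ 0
C1 requires 3x + 3y ≤ 2, while C2 (-3x - 3y ≤ -8) is equivalent to 3x + 3y ≥ 8. Together they would need 8 ≤ 3x + 3y ≤ 2, which is impossible since 8 > 2. No point satisfies all constraints.

Infeasible: no point satisfies all constraints simultaneously.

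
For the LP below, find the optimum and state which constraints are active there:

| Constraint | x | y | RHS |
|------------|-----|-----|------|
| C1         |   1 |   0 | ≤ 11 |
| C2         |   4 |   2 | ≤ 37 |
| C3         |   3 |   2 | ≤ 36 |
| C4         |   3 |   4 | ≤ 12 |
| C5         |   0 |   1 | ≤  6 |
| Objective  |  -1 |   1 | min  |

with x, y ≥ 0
Optimal: x = 4, y = 0
Binding: C4, y ≥ 0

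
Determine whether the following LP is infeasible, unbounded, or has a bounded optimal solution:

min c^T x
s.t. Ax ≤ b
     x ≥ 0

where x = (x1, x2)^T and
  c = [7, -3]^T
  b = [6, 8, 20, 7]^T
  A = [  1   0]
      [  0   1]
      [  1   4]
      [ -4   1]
The point (0, 5) satisfies every constraint, so the LP is feasible; the constraints give x1 ≤ 6 and x2 ≤ 8, which with x1, x2 ≥ 0 keep the feasible region inside a bounded box. A feasible, bounded LP attains a finite optimum at a vertex.

The LP has an optimal solution: (0, 5) with z = -15.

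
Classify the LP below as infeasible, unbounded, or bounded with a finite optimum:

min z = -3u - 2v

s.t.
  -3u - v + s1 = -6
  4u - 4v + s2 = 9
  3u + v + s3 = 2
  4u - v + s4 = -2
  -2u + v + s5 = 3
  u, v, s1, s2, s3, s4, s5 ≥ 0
The row 3u + v + s3 = 2 with s3 ≥ 0 requires 3u + v ≤ 2, while the row -3u - v + s1 = -6 with s1 ≥ 0 is equivalent to 3u + v ≥ 6. Together they would need 6 ≤ 3u + v ≤ 2, which is impossible since 6 > 2. No point satisfies all constraints.

Infeasible — the constraint set is empty.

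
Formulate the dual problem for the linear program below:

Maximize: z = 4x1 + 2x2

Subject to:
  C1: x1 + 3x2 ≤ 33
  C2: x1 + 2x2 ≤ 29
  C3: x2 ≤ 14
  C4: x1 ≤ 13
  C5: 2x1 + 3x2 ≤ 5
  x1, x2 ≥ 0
Minimize: z = 33y1 + 29y2 + 14y3 + 13y4 + 5y5

Subject to:
  C1: -y1 - y2 - y4 - 2y5 ≤ -4
  C2: -3y1 - 2y2 - y3 - 3y5 ≤ -2
  y1, y2, y3, y4, y5 ≥ 0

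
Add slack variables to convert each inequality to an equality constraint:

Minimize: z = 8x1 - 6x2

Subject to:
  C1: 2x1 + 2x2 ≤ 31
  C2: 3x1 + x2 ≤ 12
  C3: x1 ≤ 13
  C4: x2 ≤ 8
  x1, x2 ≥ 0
min z = 8x1 - 6x2

s.t.
  2x1 + 2x2 + s1 = 31
  3x1 + x2 + s2 = 12
  x1 + s3 = 13
  x2 + s4 = 8
  x1, x2, s1, s2, s3, s4 ≥ 0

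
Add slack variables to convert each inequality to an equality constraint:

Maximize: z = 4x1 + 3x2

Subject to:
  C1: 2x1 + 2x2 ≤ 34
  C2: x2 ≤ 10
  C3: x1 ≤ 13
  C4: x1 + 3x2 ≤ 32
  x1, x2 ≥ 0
max z = 4x1 + 3x2

s.t.
  2x1 + 2x2 + s1 = 34
  x2 + s2 = 10
  x1 + s3 = 13
  x1 + 3x2 + s4 = 32
  x1, x2, s1, s2, s3, s4 ≥ 0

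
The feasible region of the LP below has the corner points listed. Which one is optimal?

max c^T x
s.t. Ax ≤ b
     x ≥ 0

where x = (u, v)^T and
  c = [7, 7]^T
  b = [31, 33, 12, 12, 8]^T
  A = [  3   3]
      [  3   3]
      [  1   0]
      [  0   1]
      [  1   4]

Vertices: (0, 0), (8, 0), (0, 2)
Evaluating z = 7u + 7v at each vertex:
  (0, 0): z = 0
  (8, 0): z = 56
  (0, 2): z = 14

The largest value is z = 56, attained at (8, 0).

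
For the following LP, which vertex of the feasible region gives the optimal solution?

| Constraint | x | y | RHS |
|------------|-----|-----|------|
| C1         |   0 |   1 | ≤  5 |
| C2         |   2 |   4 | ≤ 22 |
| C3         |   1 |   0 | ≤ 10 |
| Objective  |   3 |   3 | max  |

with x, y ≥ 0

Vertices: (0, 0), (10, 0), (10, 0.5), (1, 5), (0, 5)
Evaluating z = 3x + 3y at each vertex:
  (0, 0): z = 0
  (10, 0): z = 30
  (10, 0.5): z = 31.5
  (1, 5): z = 18
  (0, 5): z = 15

The largest value is z = 31.5, attained at (10, 0.5).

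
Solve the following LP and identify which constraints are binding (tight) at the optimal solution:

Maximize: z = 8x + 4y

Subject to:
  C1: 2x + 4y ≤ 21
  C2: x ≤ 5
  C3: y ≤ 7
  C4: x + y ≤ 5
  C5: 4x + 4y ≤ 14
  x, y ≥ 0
Optimal: x = 3.5, y = 0
Binding: C5, y ≥ 0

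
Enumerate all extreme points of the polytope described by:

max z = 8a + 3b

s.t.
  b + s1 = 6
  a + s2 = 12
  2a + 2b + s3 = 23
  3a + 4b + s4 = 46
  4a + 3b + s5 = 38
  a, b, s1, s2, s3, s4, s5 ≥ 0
Each vertex is the intersection of two constraint boundaries that also satisfies all remaining constraints:
  a = 0 and b = 0 → (0, 0)
  4a + 3b = 38 and b = 0 → (9.5, 0)
  b = 6 and 4a + 3b = 38 → (5, 6)
  b = 6 and a = 0 → (0, 6)

Vertices: (0, 0), (9.5, 0), (5, 6), (0, 6)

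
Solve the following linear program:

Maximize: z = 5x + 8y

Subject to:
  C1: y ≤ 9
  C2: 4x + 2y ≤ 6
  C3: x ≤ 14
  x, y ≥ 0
x = 0, y = 3, z = 24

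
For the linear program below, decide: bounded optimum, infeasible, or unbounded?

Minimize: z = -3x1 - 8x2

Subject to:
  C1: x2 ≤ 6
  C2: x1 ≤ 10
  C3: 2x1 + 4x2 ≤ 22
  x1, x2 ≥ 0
The point (0, 5.5) satisfies every constraint, so the LP is feasible; the constraints give x1 ≤ 10 and x2 ≤ 6, which with x1, x2 ≥ 0 keep the feasible region inside a bounded box. A feasible, bounded LP attains a finite optimum at a vertex.

Evaluating z = -3x1 - 8x2 at each vertex:
  (0, 0): z = 0
  (10, 0): z = -30
  (10, 0.5): z = -34
  (0, 5.5): z = -44

Feasible with finite optimum z* = -44 at (0, 5.5).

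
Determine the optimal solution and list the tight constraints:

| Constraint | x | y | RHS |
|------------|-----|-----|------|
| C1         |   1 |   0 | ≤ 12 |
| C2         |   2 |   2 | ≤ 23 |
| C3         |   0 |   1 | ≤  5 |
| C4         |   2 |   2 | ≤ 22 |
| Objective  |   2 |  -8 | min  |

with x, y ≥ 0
Optimal: x = 0, y = 5
Slack at optimum:
  C1: slack = 12
  C2: slack = 13
  C3: slack = 0 (binding)
  C4: slack = 12
  x ≥ 0: x = 0 (binding)
  y ≥ 0: y = 5
Binding constraints: C3, x ≥ 0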